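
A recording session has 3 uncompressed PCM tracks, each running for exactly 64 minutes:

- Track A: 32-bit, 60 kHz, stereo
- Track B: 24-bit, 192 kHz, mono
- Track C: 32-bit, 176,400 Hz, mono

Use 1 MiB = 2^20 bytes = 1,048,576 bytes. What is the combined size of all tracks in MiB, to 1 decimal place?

exactly 64 minutes = 3,840 s.
Track A: 60,000 × 3,840 × 4 × 2 = 1,843,200,000 bytes.
Track B: 192,000 × 3,840 × 3 × 1 = 2,211,840,000 bytes.
Track C: 176,400 × 3,840 × 4 × 1 = 2,709,504,000 bytes.
Total = 6,764,544,000 bytes = 6451.2 MiB.

6451.2 MiB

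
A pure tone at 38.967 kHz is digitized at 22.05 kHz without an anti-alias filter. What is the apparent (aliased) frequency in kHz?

5.133 kHz

Nyquist = 22,050/2 = 11,025 Hz; 38,967 Hz exceeds it.
Alias = |38,967 − 2×22,050| = |38,967 − 44,100| = 5,133 Hz = 5.133 kHz.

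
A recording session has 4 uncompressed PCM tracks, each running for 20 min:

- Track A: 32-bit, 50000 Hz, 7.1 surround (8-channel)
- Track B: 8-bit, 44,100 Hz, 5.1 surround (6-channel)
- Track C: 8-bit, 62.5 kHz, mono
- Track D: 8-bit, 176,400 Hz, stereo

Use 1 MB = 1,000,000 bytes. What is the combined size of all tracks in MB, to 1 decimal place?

20 min = 1,200 s.
Track A: 50,000 × 1,200 × 4 × 8 = 1,920,000,000 bytes.
Track B: 44,100 × 1,200 × 1 × 6 = 317,520,000 bytes.
Track C: 62,500 × 1,200 × 1 × 1 = 75,000,000 bytes.
Track D: 176,400 × 1,200 × 1 × 2 = 423,360,000 bytes.
Total = 2,735,880,000 bytes = 2735.9 MB.

2735.9 MB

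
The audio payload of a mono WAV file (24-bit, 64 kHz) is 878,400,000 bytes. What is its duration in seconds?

Byte rate = 64,000 × 3 × 1 = 192,000 bytes/s.
Duration = 878,400,000 / 192,000 = 4,575 s.

4,575 seconds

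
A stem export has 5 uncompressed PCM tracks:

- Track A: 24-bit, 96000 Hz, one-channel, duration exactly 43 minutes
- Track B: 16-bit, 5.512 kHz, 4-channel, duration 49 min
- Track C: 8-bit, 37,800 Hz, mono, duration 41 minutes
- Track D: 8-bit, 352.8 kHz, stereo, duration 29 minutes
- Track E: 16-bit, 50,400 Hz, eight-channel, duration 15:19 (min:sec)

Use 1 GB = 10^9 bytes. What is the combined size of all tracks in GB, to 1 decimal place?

2.9 GB

Track A: exactly 43 minutes = 2,580 s; 96,000 × 2,580 × 3 × 1 = 743,040,000 bytes.
Track B: 49 min = 2,940 s; 5,512 × 2,940 × 2 × 4 = 129,642,240 bytes.
Track C: 41 minutes = 2,460 s; 37,800 × 2,460 × 1 × 1 = 92,988,000 bytes.
Track D: 29 minutes = 1,740 s; 352,800 × 1,740 × 1 × 2 = 1,227,744,000 bytes.
Track E: 15:19 (min:sec) = 919 s; 50,400 × 919 × 2 × 8 = 741,081,600 bytes.
Total = 2,934,495,840 bytes = 2.9 GB.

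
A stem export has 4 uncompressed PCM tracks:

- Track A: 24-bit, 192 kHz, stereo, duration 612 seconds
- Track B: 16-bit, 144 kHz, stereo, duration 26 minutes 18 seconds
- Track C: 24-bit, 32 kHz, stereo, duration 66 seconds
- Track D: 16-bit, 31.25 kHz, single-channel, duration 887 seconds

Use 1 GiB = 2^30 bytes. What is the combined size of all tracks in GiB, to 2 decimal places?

Track A: 192,000 × 612 × 3 × 2 = 705,024,000 bytes.
Track B: 26 minutes 18 seconds = 1,578 s; 144,000 × 1,578 × 2 × 2 = 908,928,000 bytes.
Track C: 32,000 × 66 × 3 × 2 = 12,672,000 bytes.
Track D: 31,250 × 887 × 2 × 1 = 55,437,500 bytes.
Total = 1,682,061,500 bytes = 1.57 GiB.

1.57 GiB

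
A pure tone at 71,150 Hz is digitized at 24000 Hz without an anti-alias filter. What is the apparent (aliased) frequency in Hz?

Nyquist = 24,000/2 = 12,000 Hz; 71,150 Hz exceeds it.
Alias = |71,150 − 3×24,000| = |71,150 − 72,000| = 850 Hz.

850 Hz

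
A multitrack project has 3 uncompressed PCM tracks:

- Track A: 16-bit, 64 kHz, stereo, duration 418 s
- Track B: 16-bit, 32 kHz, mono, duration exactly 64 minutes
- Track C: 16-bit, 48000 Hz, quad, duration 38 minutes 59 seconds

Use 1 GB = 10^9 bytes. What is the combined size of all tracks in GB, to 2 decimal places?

Track A: 64,000 × 418 × 2 × 2 = 107,008,000 bytes.
Track B: exactly 64 minutes = 3,840 s; 32,000 × 3,840 × 2 × 1 = 245,760,000 bytes.
Track C: 38 minutes 59 seconds = 2,339 s; 48,000 × 2,339 × 2 × 4 = 898,176,000 bytes.
Total = 1,250,944,000 bytes = 1.25 GB.

1.25 GB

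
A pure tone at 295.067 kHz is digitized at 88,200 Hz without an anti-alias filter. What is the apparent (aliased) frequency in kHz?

30.467 kHz

Nyquist = 88,200/2 = 44,100 Hz; 295,067 Hz exceeds it.
Alias = |295,067 − 3×88,200| = |295,067 − 264,600| = 30,467 Hz = 30.467 kHz.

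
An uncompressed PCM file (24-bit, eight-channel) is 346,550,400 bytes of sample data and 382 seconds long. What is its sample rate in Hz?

Bytes = sample_rate × seconds × bytes_per_sample × channels.
sample_rate = 346,550,400 / (382 × 3 × 8) = 346,550,400 / 9,168 = 37,800 Hz.

37,800 Hz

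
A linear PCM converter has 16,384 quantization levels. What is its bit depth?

log2(16,384) = 14.

14 bits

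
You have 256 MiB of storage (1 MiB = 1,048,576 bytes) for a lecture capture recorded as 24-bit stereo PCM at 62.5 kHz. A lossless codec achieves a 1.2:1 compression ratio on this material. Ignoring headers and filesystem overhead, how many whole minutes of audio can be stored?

14 minutes

Uncompressed byte rate = 62,500 × 3 × 2 = 375,000 bytes/s.
After 1.2:1 compression, effective rate ≈ 312500 bytes/s.
Capacity = 256 × 1,048,576 = 268,435,456 bytes.
268,435,456 / effective rate ≈ 858.99 s → 14 minutes.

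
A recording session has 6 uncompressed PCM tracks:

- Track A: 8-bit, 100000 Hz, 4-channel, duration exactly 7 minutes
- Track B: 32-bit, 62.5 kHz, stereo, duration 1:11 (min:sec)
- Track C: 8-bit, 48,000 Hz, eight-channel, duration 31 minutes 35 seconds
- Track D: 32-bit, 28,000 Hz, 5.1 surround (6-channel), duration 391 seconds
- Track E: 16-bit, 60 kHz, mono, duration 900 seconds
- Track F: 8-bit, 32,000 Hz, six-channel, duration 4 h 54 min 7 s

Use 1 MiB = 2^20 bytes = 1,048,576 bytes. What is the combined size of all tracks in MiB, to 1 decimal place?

4472.9 MiB

Track A: exactly 7 minutes = 420 s; 100,000 × 420 × 1 × 4 = 168,000,000 bytes.
Track B: 1:11 (min:sec) = 71 s; 62,500 × 71 × 4 × 2 = 35,500,000 bytes.
Track C: 31 minutes 35 seconds = 1,895 s; 48,000 × 1,895 × 1 × 8 = 727,680,000 bytes.
Track D: 28,000 × 391 × 4 × 6 = 262,752,000 bytes.
Track E: 60,000 × 900 × 2 × 1 = 108,000,000 bytes.
Track F: 4 h 54 min 7 s = 17,647 s; 32,000 × 17,647 × 1 × 6 = 3,388,224,000 bytes.
Total = 4,690,156,000 bytes = 4472.9 MiB.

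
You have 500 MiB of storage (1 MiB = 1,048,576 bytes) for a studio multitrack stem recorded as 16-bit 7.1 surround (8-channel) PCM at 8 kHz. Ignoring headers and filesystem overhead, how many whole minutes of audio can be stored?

Uncompressed byte rate = 8,000 × 2 × 8 = 128,000 bytes/s.
Capacity = 500 × 1,048,576 = 524,288,000 bytes.
524,288,000 / 128,000 ≈ 4096 s → 68 minutes.

68 minutes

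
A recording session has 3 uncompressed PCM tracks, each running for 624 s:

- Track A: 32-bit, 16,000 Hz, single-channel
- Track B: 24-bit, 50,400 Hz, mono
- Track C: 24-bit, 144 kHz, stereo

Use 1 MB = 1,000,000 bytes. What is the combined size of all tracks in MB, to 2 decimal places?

Track A: 16,000 × 624 × 4 × 1 = 39,936,000 bytes.
Track B: 50,400 × 624 × 3 × 1 = 94,348,800 bytes.
Track C: 144,000 × 624 × 3 × 2 = 539,136,000 bytes.
Total = 673,420,800 bytes = 673.42 MB.

673.42 MB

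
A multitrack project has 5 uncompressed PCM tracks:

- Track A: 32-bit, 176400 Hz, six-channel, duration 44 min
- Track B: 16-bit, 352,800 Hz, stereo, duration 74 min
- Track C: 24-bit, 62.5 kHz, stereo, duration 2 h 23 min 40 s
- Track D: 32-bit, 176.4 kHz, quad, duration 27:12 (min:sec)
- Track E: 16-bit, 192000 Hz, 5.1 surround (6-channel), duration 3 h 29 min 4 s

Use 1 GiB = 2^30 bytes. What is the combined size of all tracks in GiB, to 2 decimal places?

Track A: 44 min = 2,640 s; 176,400 × 2,640 × 4 × 6 = 11,176,704,000 bytes.
Track B: 74 min = 4,440 s; 352,800 × 4,440 × 2 × 2 = 6,265,728,000 bytes.
Track C: 2 h 23 min 40 s = 8,620 s; 62,500 × 8,620 × 3 × 2 = 3,232,500,000 bytes.
Track D: 27:12 (min:sec) = 1,632 s; 176,400 × 1,632 × 4 × 4 = 4,606,156,800 bytes.
Track E: 3 h 29 min 4 s = 12,544 s; 192,000 × 12,544 × 2 × 6 = 28,901,376,000 bytes.
Total = 54,182,464,800 bytes = 50.46 GiB.

50.46 GiB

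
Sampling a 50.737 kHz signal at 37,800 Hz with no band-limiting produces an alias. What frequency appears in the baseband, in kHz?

Nyquist = 37,800/2 = 18,900 Hz; 50,737 Hz exceeds it.
Alias = |50,737 − 1×37,800| = |50,737 − 37,800| = 12,937 Hz = 12.937 kHz.

12.937 kHz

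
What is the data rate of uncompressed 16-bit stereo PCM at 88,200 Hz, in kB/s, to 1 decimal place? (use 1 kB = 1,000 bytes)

Bit rate = 88,200 × 16 × 2 = 2,822,400 bits/s.
2,822,400 / 8 = 352,800 B/s = 352.8 kB/s.

352.8 kB/s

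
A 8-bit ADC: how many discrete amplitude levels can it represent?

2^8 = 256.

256 levels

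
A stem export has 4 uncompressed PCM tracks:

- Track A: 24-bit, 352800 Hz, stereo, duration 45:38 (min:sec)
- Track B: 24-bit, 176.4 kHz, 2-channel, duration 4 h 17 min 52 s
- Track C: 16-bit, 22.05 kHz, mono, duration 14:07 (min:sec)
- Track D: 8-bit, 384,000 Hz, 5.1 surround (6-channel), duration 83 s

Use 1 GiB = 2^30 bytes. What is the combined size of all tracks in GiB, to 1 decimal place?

20.9 GiB

Track A: 45:38 (min:sec) = 2,738 s; 352,800 × 2,738 × 3 × 2 = 5,795,798,400 bytes.
Track B: 4 h 17 min 52 s = 15,472 s; 176,400 × 15,472 × 3 × 2 = 16,375,564,800 bytes.
Track C: 14:07 (min:sec) = 847 s; 22,050 × 847 × 2 × 1 = 37,352,700 bytes.
Track D: 384,000 × 83 × 1 × 6 = 191,232,000 bytes.
Total = 22,399,947,900 bytes = 20.9 GiB.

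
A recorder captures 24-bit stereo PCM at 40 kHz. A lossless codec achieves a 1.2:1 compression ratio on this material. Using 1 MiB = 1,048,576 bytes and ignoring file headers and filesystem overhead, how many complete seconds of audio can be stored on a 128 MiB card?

671 seconds

Uncompressed byte rate = 40,000 × 3 × 2 = 240,000 bytes/s.
After 1.2:1 compression, effective rate ≈ 200000 bytes/s.
Capacity = 128 × 1,048,576 = 134,217,728 bytes.
134,217,728 / effective rate ≈ 671.09 s → 671 seconds.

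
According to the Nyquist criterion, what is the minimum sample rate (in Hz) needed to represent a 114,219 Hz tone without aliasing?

Minimum sample rate = 2 × 114,219 Hz = 228,438 Hz.

228,438 Hz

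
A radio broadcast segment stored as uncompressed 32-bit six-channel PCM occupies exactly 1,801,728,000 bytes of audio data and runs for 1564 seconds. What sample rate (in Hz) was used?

Bytes = sample_rate × seconds × bytes_per_sample × channels.
sample_rate = 1,801,728,000 / (1,564 × 4 × 6) = 1,801,728,000 / 37,536 = 48,000 Hz.

48,000 Hz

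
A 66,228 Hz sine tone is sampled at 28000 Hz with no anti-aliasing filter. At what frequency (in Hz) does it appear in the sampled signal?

10,228 Hz

Nyquist = 28,000/2 = 14,000 Hz; 66,228 Hz exceeds it.
Alias = |66,228 − 2×28,000| = |66,228 − 56,000| = 10,228 Hz.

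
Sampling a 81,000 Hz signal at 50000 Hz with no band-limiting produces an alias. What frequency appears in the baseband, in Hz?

Nyquist = 50,000/2 = 25,000 Hz; 81,000 Hz exceeds it.
Alias = |81,000 − 2×50,000| = |81,000 − 100,000| = 19,000 Hz.

19,000 Hz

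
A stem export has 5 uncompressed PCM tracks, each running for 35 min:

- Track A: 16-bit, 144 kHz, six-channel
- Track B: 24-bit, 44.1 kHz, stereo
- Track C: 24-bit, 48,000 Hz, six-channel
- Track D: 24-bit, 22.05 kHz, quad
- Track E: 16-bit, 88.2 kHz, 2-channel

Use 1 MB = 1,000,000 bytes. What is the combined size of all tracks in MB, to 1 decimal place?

7295.4 MB

35 min = 2,100 s.
Track A: 144,000 × 2,100 × 2 × 6 = 3,628,800,000 bytes.
Track B: 44,100 × 2,100 × 3 × 2 = 555,660,000 bytes.
Track C: 48,000 × 2,100 × 3 × 6 = 1,814,400,000 bytes.
Track D: 22,050 × 2,100 × 3 × 4 = 555,660,000 bytes.
Track E: 88,200 × 2,100 × 2 × 2 = 740,880,000 bytes.
Total = 7,295,400,000 bytes = 7295.4 MB.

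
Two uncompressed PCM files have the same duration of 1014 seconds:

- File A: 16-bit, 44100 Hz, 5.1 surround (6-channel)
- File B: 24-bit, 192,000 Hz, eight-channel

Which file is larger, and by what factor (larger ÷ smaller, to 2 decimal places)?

File A: 44,100 × 2 × 6 = 529,200 bytes/s.
File B: 192,000 × 3 × 8 = 4,608,000 bytes/s.
File B is larger; ratio = 4,672,512,000 / 536,608,800 = 8.71.

File B, by a factor of 8.71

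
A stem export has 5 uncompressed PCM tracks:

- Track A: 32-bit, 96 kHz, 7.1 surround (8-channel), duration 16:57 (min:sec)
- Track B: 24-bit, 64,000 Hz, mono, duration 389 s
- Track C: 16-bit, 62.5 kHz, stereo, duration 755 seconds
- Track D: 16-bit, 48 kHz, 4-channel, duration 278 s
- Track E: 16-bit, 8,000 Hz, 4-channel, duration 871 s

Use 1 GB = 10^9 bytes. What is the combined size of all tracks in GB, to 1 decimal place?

Track A: 16:57 (min:sec) = 1,017 s; 96,000 × 1,017 × 4 × 8 = 3,124,224,000 bytes.
Track B: 64,000 × 389 × 3 × 1 = 74,688,000 bytes.
Track C: 62,500 × 755 × 2 × 2 = 188,750,000 bytes.
Track D: 48,000 × 278 × 2 × 4 = 106,752,000 bytes.
Track E: 8,000 × 871 × 2 × 4 = 55,744,000 bytes.
Total = 3,550,158,000 bytes = 3.6 GB.

3.6 GB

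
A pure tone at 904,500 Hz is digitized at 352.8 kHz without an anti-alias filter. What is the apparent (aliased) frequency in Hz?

153,900 Hz

Nyquist = 352,800/2 = 176,400 Hz; 904,500 Hz exceeds it.
Alias = |904,500 − 3×352,800| = |904,500 − 1,058,400| = 153,900 Hz.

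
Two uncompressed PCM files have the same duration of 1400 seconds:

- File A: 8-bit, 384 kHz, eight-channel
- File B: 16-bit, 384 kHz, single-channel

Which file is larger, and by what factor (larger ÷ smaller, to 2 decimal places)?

File A: 384,000 × 1 × 8 = 3,072,000 bytes/s.
File B: 384,000 × 2 × 1 = 768,000 bytes/s.
File A is larger; ratio = 4,300,800,000 / 1,075,200,000 = 4.00.

File A, by a factor of 4.00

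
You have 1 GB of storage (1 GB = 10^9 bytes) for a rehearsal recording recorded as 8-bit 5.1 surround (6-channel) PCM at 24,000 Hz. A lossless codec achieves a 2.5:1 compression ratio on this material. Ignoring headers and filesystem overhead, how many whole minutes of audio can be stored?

Uncompressed byte rate = 24,000 × 1 × 6 = 144,000 bytes/s.
After 2.5:1 compression, effective rate ≈ 57600 bytes/s.
Capacity = 1 × 1,000,000,000 = 1,000,000,000 bytes.
1,000,000,000 / effective rate ≈ 17361.11 s → 289 minutes.

289 minutes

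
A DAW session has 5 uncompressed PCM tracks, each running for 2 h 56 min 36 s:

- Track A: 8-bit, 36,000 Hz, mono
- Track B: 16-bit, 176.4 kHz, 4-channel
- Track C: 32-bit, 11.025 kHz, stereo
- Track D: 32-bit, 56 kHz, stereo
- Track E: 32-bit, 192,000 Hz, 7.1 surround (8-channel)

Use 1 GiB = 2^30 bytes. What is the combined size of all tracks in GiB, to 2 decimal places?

80.20 GiB

2 h 56 min 36 s = 10,596 s.
Track A: 36,000 × 10,596 × 1 × 1 = 381,456,000 bytes.
Track B: 176,400 × 10,596 × 2 × 4 = 14,953,075,200 bytes.
Track C: 11,025 × 10,596 × 4 × 2 = 934,567,200 bytes.
Track D: 56,000 × 10,596 × 4 × 2 = 4,747,008,000 bytes.
Track E: 192,000 × 10,596 × 4 × 8 = 65,101,824,000 bytes.
Total = 86,117,930,400 bytes = 80.20 GiB.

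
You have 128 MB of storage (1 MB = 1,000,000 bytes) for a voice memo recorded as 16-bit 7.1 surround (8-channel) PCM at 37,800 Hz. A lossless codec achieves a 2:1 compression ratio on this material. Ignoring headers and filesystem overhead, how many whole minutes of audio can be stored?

7 minutes

Uncompressed byte rate = 37,800 × 2 × 8 = 604,800 bytes/s.
After 2:1 compression, effective rate ≈ 302400 bytes/s.
Capacity = 128 × 1,000,000 = 128,000,000 bytes.
128,000,000 / effective rate ≈ 423.28 s → 7 minutes.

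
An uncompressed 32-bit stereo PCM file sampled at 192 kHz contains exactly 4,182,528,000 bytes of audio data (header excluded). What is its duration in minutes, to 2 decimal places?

45.38 minutes

Byte rate = 192,000 × 4 × 2 = 1,536,000 bytes/s.
Duration = 4,182,528,000 / 1,536,000 = 2,723 s.
2,723 s / 60 = 45.38 minutes.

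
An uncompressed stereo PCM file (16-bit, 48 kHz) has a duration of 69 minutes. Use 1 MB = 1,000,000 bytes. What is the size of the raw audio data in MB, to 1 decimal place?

Duration = 69 minutes = 4,140 s.
Bytes = 48,000 samples/s × 4,140 s × 2 bytes/sample × 2 ch = 794,880,000 bytes.
794,880,000 / 1,000,000 = 794.9 MB.

794.9 MB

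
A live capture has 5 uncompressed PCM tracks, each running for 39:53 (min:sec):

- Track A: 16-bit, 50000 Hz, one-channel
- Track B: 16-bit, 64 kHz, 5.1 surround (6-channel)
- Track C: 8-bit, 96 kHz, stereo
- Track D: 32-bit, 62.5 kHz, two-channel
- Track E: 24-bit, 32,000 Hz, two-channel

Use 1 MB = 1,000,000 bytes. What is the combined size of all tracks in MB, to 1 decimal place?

4192.5 MB

39:53 (min:sec) = 2,393 s.
Track A: 50,000 × 2,393 × 2 × 1 = 239,300,000 bytes.
Track B: 64,000 × 2,393 × 2 × 6 = 1,837,824,000 bytes.
Track C: 96,000 × 2,393 × 1 × 2 = 459,456,000 bytes.
Track D: 62,500 × 2,393 × 4 × 2 = 1,196,500,000 bytes.
Track E: 32,000 × 2,393 × 3 × 2 = 459,456,000 bytes.
Total = 4,192,536,000 bytes = 4192.5 MB.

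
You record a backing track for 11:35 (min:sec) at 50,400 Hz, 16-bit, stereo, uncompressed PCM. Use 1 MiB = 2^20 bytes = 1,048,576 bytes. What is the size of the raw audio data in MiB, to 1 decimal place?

Duration = 11:35 (min:sec) = 695 s.
Bytes = 50,400 samples/s × 695 s × 2 bytes/sample × 2 ch = 140,112,000 bytes.
140,112,000 / 1,048,576 = 133.6 MiB.

133.6 MiB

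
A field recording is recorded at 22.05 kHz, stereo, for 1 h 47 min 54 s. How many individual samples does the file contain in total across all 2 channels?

1 h 47 min 54 s = 6,474 s.
22,050 × 6,474 s × 2 ch = 285,503,400 samples.

285,503,400 samples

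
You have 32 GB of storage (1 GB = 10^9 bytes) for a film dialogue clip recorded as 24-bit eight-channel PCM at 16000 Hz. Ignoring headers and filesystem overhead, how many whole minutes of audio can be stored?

Uncompressed byte rate = 16,000 × 3 × 8 = 384,000 bytes/s.
Capacity = 32 × 1,000,000,000 = 32,000,000,000 bytes.
32,000,000,000 / 384,000 ≈ 83333.33 s → 1,388 minutes.

1,388 minutes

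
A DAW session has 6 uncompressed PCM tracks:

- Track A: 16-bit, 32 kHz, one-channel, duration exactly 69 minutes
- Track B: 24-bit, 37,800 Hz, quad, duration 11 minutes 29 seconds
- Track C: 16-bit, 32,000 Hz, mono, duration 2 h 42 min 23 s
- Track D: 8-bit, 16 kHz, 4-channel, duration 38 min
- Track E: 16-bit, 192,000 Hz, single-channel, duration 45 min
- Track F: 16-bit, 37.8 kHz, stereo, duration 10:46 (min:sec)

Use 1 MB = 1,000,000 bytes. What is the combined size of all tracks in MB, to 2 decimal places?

Track A: exactly 69 minutes = 4,140 s; 32,000 × 4,140 × 2 × 1 = 264,960,000 bytes.
Track B: 11 minutes 29 seconds = 689 s; 37,800 × 689 × 3 × 4 = 312,530,400 bytes.
Track C: 2 h 42 min 23 s = 9,743 s; 32,000 × 9,743 × 2 × 1 = 623,552,000 bytes.
Track D: 38 min = 2,280 s; 16,000 × 2,280 × 1 × 4 = 145,920,000 bytes.
Track E: 45 min = 2,700 s; 192,000 × 2,700 × 2 × 1 = 1,036,800,000 bytes.
Track F: 10:46 (min:sec) = 646 s; 37,800 × 646 × 2 × 2 = 97,675,200 bytes.
Total = 2,481,437,600 bytes = 2481.44 MB.

2481.44 MB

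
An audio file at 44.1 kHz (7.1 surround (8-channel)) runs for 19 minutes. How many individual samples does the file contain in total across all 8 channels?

19 minutes = 1,140 s.
44,100 × 1,140 s × 8 ch = 402,192,000 samples.

402,192,000 samples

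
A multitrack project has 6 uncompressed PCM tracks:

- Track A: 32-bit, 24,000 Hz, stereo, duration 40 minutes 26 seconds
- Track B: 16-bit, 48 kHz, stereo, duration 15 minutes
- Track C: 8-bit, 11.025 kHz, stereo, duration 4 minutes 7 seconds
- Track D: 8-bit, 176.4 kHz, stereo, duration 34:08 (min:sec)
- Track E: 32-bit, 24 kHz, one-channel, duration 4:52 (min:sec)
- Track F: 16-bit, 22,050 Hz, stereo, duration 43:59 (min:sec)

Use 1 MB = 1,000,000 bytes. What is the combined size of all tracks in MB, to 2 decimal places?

1627.36 MB

Track A: 40 minutes 26 seconds = 2,426 s; 24,000 × 2,426 × 4 × 2 = 465,792,000 bytes.
Track B: 15 minutes = 900 s; 48,000 × 900 × 2 × 2 = 172,800,000 bytes.
Track C: 4 minutes 7 seconds = 247 s; 11,025 × 247 × 1 × 2 = 5,446,350 bytes.
Track D: 34:08 (min:sec) = 2,048 s; 176,400 × 2,048 × 1 × 2 = 722,534,400 bytes.
Track E: 4:52 (min:sec) = 292 s; 24,000 × 292 × 4 × 1 = 28,032,000 bytes.
Track F: 43:59 (min:sec) = 2,639 s; 22,050 × 2,639 × 2 × 2 = 232,759,800 bytes.
Total = 1,627,364,550 bytes = 1627.36 MB.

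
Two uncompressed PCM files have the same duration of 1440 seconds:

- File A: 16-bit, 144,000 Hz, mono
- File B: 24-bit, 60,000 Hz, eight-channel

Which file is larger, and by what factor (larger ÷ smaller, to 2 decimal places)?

File A: 144,000 × 2 × 1 = 288,000 bytes/s.
File B: 60,000 × 3 × 8 = 1,440,000 bytes/s.
File B is larger; ratio = 2,073,600,000 / 414,720,000 = 5.00.

File B, by a factor of 5.00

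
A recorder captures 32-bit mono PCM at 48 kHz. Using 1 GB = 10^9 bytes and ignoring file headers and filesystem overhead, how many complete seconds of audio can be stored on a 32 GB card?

166,666 seconds

Uncompressed byte rate = 48,000 × 4 × 1 = 192,000 bytes/s.
Capacity = 32 × 1,000,000,000 = 32,000,000,000 bytes.
32,000,000,000 / 192,000 ≈ 166666.67 s → 166,666 seconds.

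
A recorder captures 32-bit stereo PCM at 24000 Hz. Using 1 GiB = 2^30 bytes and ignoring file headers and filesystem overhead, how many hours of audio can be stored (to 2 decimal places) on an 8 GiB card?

12.43 hours

Uncompressed byte rate = 24,000 × 4 × 2 = 192,000 bytes/s.
Capacity = 8 × 1,073,741,824 = 8,589,934,592 bytes.
8,589,934,592 / 192,000 ≈ 44739.24 s → 12.43 hours.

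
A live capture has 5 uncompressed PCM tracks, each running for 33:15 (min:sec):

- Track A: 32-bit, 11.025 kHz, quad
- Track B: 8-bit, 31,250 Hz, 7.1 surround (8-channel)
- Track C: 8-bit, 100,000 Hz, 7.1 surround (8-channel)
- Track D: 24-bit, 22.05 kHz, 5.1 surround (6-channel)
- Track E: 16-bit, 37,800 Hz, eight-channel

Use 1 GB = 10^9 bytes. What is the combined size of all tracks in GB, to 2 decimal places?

33:15 (min:sec) = 1,995 s.
Track A: 11,025 × 1,995 × 4 × 4 = 351,918,000 bytes.
Track B: 31,250 × 1,995 × 1 × 8 = 498,750,000 bytes.
Track C: 100,000 × 1,995 × 1 × 8 = 1,596,000,000 bytes.
Track D: 22,050 × 1,995 × 3 × 6 = 791,815,500 bytes.
Track E: 37,800 × 1,995 × 2 × 8 = 1,206,576,000 bytes.
Total = 4,445,059,500 bytes = 4.45 GB.

4.45 GB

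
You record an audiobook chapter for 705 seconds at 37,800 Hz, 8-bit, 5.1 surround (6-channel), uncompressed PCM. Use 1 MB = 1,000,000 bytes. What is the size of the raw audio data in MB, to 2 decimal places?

159.89 MB

Bytes = 37,800 samples/s × 705 s × 1 bytes/sample × 6 ch = 159,894,000 bytes.
159,894,000 / 1,000,000 = 159.89 MB.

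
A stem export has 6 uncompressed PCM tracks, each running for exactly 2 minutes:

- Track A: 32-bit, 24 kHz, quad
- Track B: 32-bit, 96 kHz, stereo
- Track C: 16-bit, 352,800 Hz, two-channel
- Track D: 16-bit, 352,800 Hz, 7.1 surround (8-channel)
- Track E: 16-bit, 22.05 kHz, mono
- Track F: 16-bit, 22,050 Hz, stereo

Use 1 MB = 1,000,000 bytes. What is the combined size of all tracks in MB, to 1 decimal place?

exactly 2 minutes = 120 s.
Track A: 24,000 × 120 × 4 × 4 = 46,080,000 bytes.
Track B: 96,000 × 120 × 4 × 2 = 92,160,000 bytes.
Track C: 352,800 × 120 × 2 × 2 = 169,344,000 bytes.
Track D: 352,800 × 120 × 2 × 8 = 677,376,000 bytes.
Track E: 22,050 × 120 × 2 × 1 = 5,292,000 bytes.
Track F: 22,050 × 120 × 2 × 2 = 10,584,000 bytes.
Total = 1,000,836,000 bytes = 1000.8 MB.

1000.8 MB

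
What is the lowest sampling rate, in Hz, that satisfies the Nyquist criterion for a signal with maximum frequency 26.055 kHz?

Minimum sample rate = 2 × 26,055 Hz = 52,110 Hz.

52,110 Hz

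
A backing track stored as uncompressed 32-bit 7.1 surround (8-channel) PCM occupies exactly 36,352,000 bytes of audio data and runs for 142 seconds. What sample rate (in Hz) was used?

8,000 Hz

Bytes = sample_rate × seconds × bytes_per_sample × channels.
sample_rate = 36,352,000 / (142 × 4 × 8) = 36,352,000 / 4,544 = 8,000 Hz.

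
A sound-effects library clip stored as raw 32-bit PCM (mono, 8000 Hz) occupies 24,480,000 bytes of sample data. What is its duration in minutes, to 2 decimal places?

12.75 minutes

Byte rate = 8,000 × 4 × 1 = 32,000 bytes/s.
Duration = 24,480,000 / 32,000 = 765 s.
765 s / 60 = 12.75 minutes.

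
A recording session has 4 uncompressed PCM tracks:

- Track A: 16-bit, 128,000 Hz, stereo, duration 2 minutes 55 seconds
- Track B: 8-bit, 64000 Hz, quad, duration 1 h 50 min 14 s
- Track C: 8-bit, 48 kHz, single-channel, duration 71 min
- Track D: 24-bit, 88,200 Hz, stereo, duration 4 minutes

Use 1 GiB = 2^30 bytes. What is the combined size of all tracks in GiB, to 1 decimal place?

2.0 GiB

Track A: 2 minutes 55 seconds = 175 s; 128,000 × 175 × 2 × 2 = 89,600,000 bytes.
Track B: 1 h 50 min 14 s = 6,614 s; 64,000 × 6,614 × 1 × 4 = 1,693,184,000 bytes.
Track C: 71 min = 4,260 s; 48,000 × 4,260 × 1 × 1 = 204,480,000 bytes.
Track D: 4 minutes = 240 s; 88,200 × 240 × 3 × 2 = 127,008,000 bytes.
Total = 2,114,272,000 bytes = 2.0 GiB.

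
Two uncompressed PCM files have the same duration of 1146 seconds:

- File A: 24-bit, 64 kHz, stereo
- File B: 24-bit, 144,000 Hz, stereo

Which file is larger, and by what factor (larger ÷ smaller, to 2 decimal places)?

File B, by a factor of 2.25

File A: 64,000 × 3 × 2 = 384,000 bytes/s.
File B: 144,000 × 3 × 2 = 864,000 bytes/s.
File B is larger; ratio = 990,144,000 / 440,064,000 = 2.25.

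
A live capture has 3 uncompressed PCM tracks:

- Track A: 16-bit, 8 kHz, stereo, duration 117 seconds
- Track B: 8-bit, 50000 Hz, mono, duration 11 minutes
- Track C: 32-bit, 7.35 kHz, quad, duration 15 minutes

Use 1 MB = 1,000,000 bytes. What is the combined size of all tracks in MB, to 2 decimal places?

142.58 MB

Track A: 8,000 × 117 × 2 × 2 = 3,744,000 bytes.
Track B: 11 minutes = 660 s; 50,000 × 660 × 1 × 1 = 33,000,000 bytes.
Track C: 15 minutes = 900 s; 7,350 × 900 × 4 × 4 = 105,840,000 bytes.
Total = 142,584,000 bytes = 142.58 MB.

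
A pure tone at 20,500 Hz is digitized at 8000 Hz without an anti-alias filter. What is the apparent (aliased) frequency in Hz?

3,500 Hz

Nyquist = 8,000/2 = 4,000 Hz; 20,500 Hz exceeds it.
Alias = |20,500 − 3×8,000| = |20,500 − 24,000| = 3,500 Hz.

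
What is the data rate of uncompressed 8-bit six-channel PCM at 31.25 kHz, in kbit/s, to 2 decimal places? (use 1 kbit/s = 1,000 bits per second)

Bit rate = 31,250 × 8 × 6 = 1,500,000 bits/s.
= 1500.00 kbit/s.

1500.00 kbit/s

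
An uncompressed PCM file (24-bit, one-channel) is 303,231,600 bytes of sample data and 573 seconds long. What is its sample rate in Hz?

Bytes = sample_rate × seconds × bytes_per_sample × channels.
sample_rate = 303,231,600 / (573 × 3 × 1) = 303,231,600 / 1,719 = 176,400 Hz.

176,400 Hz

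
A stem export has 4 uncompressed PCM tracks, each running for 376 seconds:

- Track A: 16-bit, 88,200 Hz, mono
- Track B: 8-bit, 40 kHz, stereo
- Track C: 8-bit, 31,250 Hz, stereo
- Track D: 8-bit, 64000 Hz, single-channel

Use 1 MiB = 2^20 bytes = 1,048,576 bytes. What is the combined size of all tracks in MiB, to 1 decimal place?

Track A: 88,200 × 376 × 2 × 1 = 66,326,400 bytes.
Track B: 40,000 × 376 × 1 × 2 = 30,080,000 bytes.
Track C: 31,250 × 376 × 1 × 2 = 23,500,000 bytes.
Track D: 64,000 × 376 × 1 × 1 = 24,064,000 bytes.
Total = 143,970,400 bytes = 137.3 MiB.

137.3 MiB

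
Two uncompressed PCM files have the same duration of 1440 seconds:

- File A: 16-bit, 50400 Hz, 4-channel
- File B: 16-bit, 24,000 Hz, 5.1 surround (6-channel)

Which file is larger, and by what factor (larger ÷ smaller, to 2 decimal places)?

File A: 50,400 × 2 × 4 = 403,200 bytes/s.
File B: 24,000 × 2 × 6 = 288,000 bytes/s.
File A is larger; ratio = 580,608,000 / 414,720,000 = 1.40.

File A, by a factor of 1.40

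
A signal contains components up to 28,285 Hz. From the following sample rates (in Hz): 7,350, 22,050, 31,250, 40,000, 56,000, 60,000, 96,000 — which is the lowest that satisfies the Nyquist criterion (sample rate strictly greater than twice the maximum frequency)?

60,000 Hz

Need sample rate > 2 × 28,285 = 56,570 Hz.
Lowest listed rate above 56,570 Hz is 60,000 Hz.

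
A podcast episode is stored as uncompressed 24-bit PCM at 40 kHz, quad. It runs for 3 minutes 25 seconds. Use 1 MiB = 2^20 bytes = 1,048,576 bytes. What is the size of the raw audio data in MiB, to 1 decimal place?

Duration = 3 minutes 25 seconds = 205 s.
Bytes = 40,000 samples/s × 205 s × 3 bytes/sample × 4 ch = 98,400,000 bytes.
98,400,000 / 1,048,576 = 93.8 MiB.

93.8 MiB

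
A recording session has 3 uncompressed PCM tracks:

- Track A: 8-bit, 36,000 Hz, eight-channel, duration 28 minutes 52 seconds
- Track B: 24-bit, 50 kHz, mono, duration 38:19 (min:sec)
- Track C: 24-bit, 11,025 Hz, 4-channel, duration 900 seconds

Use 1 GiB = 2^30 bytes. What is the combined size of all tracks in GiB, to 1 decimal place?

Track A: 28 minutes 52 seconds = 1,732 s; 36,000 × 1,732 × 1 × 8 = 498,816,000 bytes.
Track B: 38:19 (min:sec) = 2,299 s; 50,000 × 2,299 × 3 × 1 = 344,850,000 bytes.
Track C: 11,025 × 900 × 3 × 4 = 119,070,000 bytes.
Total = 962,736,000 bytes = 0.9 GiB.

0.9 GiB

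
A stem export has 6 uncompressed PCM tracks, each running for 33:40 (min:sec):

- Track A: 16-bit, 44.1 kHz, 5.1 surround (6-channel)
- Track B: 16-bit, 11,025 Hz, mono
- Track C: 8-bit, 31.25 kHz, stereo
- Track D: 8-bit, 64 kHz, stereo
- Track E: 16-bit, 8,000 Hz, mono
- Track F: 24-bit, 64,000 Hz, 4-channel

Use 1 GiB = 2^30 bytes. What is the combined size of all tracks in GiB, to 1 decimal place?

33:40 (min:sec) = 2,020 s.
Track A: 44,100 × 2,020 × 2 × 6 = 1,068,984,000 bytes.
Track B: 11,025 × 2,020 × 2 × 1 = 44,541,000 bytes.
Track C: 31,250 × 2,020 × 1 × 2 = 126,250,000 bytes.
Track D: 64,000 × 2,020 × 1 × 2 = 258,560,000 bytes.
Track E: 8,000 × 2,020 × 2 × 1 = 32,320,000 bytes.
Track F: 64,000 × 2,020 × 3 × 4 = 1,551,360,000 bytes.
Total = 3,082,015,000 bytes = 2.9 GiB.

2.9 GiB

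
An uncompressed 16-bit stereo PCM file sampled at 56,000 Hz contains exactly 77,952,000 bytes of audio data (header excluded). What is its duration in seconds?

Byte rate = 56,000 × 2 × 2 = 224,000 bytes/s.
Duration = 77,952,000 / 224,000 = 348 s.

348 seconds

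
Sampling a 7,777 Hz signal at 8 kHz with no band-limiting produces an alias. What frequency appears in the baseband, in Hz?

Nyquist = 8,000/2 = 4,000 Hz; 7,777 Hz exceeds it.
Alias = |7,777 − 1×8,000| = |7,777 − 8,000| = 223 Hz.

223 Hz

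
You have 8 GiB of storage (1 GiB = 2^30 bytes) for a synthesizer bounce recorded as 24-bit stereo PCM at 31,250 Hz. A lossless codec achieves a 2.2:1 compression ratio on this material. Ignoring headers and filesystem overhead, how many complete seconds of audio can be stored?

Uncompressed byte rate = 31,250 × 3 × 2 = 187,500 bytes/s.
After 2.2:1 compression, effective rate ≈ 85227.27 bytes/s.
Capacity = 8 × 1,073,741,824 = 8,589,934,592 bytes.
8,589,934,592 / effective rate ≈ 100788.57 s → 100,788 seconds.

100,788 seconds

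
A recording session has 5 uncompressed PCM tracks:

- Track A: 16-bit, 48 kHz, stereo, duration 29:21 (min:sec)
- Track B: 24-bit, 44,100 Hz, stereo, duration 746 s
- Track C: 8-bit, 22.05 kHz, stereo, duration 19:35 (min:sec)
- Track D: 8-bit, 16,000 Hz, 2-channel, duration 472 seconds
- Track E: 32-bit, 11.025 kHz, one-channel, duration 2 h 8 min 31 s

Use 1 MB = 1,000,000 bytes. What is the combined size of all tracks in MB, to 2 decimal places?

942.48 MB

Track A: 29:21 (min:sec) = 1,761 s; 48,000 × 1,761 × 2 × 2 = 338,112,000 bytes.
Track B: 44,100 × 746 × 3 × 2 = 197,391,600 bytes.
Track C: 19:35 (min:sec) = 1,175 s; 22,050 × 1,175 × 1 × 2 = 51,817,500 bytes.
Track D: 16,000 × 472 × 1 × 2 = 15,104,000 bytes.
Track E: 2 h 8 min 31 s = 7,711 s; 11,025 × 7,711 × 4 × 1 = 340,055,100 bytes.
Total = 942,480,200 bytes = 942.48 MB.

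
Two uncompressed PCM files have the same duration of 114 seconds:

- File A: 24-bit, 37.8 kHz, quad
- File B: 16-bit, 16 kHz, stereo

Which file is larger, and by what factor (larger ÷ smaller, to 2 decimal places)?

File A: 37,800 × 3 × 4 = 453,600 bytes/s.
File B: 16,000 × 2 × 2 = 64,000 bytes/s.
File A is larger; ratio = 51,710,400 / 7,296,000 = 7.09.

File A, by a factor of 7.09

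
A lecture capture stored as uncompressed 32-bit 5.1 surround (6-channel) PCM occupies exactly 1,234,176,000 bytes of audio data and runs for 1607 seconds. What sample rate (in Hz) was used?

32,000 Hz

Bytes = sample_rate × seconds × bytes_per_sample × channels.
sample_rate = 1,234,176,000 / (1,607 × 4 × 6) = 1,234,176,000 / 38,568 = 32,000 Hz.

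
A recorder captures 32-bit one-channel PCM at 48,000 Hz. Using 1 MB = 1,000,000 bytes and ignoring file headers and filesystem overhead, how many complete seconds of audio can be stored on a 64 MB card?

333 seconds

Uncompressed byte rate = 48,000 × 4 × 1 = 192,000 bytes/s.
Capacity = 64 × 1,000,000 = 64,000,000 bytes.
64,000,000 / 192,000 ≈ 333.33 s → 333 seconds.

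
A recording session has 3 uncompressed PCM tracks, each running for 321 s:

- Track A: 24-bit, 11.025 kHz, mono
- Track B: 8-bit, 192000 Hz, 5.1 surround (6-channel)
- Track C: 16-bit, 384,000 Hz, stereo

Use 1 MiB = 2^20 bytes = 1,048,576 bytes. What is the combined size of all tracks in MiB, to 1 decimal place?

Track A: 11,025 × 321 × 3 × 1 = 10,617,075 bytes.
Track B: 192,000 × 321 × 1 × 6 = 369,792,000 bytes.
Track C: 384,000 × 321 × 2 × 2 = 493,056,000 bytes.
Total = 873,465,075 bytes = 833.0 MiB.

833.0 MiB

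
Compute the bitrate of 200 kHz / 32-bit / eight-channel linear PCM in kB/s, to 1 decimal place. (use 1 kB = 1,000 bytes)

6400.0 kB/s

Bit rate = 200,000 × 32 × 8 = 51,200,000 bits/s.
51,200,000 / 8 = 6,400,000 B/s = 6400.0 kB/s.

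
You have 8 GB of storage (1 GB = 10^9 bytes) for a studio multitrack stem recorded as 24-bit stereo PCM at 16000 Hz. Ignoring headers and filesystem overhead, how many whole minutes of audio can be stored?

Uncompressed byte rate = 16,000 × 3 × 2 = 96,000 bytes/s.
Capacity = 8 × 1,000,000,000 = 8,000,000,000 bytes.
8,000,000,000 / 96,000 ≈ 83333.33 s → 1,388 minutes.

1,388 minutes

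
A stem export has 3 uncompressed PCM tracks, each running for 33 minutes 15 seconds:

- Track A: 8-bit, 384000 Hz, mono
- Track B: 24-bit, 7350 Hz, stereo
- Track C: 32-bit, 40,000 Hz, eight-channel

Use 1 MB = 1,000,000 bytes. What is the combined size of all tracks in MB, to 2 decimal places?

3407.66 MB

33 minutes 15 seconds = 1,995 s.
Track A: 384,000 × 1,995 × 1 × 1 = 766,080,000 bytes.
Track B: 7,350 × 1,995 × 3 × 2 = 87,979,500 bytes.
Track C: 40,000 × 1,995 × 4 × 8 = 2,553,600,000 bytes.
Total = 3,407,659,500 bytes = 3407.66 MB.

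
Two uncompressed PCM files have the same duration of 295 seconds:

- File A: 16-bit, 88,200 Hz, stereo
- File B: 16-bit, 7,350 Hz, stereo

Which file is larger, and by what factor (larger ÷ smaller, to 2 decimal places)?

File A: 88,200 × 2 × 2 = 352,800 bytes/s.
File B: 7,350 × 2 × 2 = 29,400 bytes/s.
File A is larger; ratio = 104,076,000 / 8,673,000 = 12.00.

File A, by a factor of 12.00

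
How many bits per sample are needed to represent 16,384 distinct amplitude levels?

14 bits

log2(16,384) = 14.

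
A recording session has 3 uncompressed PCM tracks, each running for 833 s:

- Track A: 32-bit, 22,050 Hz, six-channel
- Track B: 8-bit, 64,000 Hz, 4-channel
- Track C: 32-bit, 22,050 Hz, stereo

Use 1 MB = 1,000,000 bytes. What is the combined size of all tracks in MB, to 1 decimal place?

Track A: 22,050 × 833 × 4 × 6 = 440,823,600 bytes.
Track B: 64,000 × 833 × 1 × 4 = 213,248,000 bytes.
Track C: 22,050 × 833 × 4 × 2 = 146,941,200 bytes.
Total = 801,012,800 bytes = 801.0 MB.

801.0 MB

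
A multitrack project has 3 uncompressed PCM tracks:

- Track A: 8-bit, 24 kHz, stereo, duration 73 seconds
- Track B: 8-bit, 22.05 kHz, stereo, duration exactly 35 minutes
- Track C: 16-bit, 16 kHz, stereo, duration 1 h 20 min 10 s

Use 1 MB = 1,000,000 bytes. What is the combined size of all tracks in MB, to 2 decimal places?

403.95 MB

Track A: 24,000 × 73 × 1 × 2 = 3,504,000 bytes.
Track B: exactly 35 minutes = 2,100 s; 22,050 × 2,100 × 1 × 2 = 92,610,000 bytes.
Track C: 1 h 20 min 10 s = 4,810 s; 16,000 × 4,810 × 2 × 2 = 307,840,000 bytes.
Total = 403,954,000 bytes = 403.95 MB.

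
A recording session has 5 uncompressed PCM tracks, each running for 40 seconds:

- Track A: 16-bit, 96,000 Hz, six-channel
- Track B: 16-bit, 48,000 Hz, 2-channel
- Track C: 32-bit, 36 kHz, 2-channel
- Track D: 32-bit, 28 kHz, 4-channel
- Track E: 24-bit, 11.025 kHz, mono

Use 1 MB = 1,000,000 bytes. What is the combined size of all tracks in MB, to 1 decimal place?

84.5 MB

Track A: 96,000 × 40 × 2 × 6 = 46,080,000 bytes.
Track B: 48,000 × 40 × 2 × 2 = 7,680,000 bytes.
Track C: 36,000 × 40 × 4 × 2 = 11,520,000 bytes.
Track D: 28,000 × 40 × 4 × 4 = 17,920,000 bytes.
Track E: 11,025 × 40 × 3 × 1 = 1,323,000 bytes.
Total = 84,523,000 bytes = 84.5 MB.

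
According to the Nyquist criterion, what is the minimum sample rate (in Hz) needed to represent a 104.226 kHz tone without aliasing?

Minimum sample rate = 2 × 104,226 Hz = 208,452 Hz.

208,452 Hz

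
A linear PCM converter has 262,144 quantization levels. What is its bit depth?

log2(262,144) = 18.

18 bits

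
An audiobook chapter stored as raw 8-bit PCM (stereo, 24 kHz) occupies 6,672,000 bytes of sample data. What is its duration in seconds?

Byte rate = 24,000 × 1 × 2 = 48,000 bytes/s.
Duration = 6,672,000 / 48,000 = 139 s.

139 seconds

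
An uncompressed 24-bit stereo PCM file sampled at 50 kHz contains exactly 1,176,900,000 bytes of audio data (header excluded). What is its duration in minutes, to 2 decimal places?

Byte rate = 50,000 × 3 × 2 = 300,000 bytes/s.
Duration = 1,176,900,000 / 300,000 = 3,923 s.
3,923 s / 60 = 65.38 minutes.

65.38 minutes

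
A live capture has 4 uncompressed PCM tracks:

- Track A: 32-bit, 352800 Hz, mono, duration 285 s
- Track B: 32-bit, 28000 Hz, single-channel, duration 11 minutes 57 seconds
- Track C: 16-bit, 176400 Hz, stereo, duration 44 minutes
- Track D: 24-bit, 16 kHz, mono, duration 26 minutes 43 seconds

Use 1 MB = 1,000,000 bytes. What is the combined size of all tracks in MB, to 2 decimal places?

Track A: 352,800 × 285 × 4 × 1 = 402,192,000 bytes.
Track B: 11 minutes 57 seconds = 717 s; 28,000 × 717 × 4 × 1 = 80,304,000 bytes.
Track C: 44 minutes = 2,640 s; 176,400 × 2,640 × 2 × 2 = 1,862,784,000 bytes.
Track D: 26 minutes 43 seconds = 1,603 s; 16,000 × 1,603 × 3 × 1 = 76,944,000 bytes.
Total = 2,422,224,000 bytes = 2422.22 MB.

2422.22 MB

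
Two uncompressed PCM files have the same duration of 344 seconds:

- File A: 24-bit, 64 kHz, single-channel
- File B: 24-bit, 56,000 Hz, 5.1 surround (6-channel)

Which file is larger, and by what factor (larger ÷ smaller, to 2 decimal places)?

File B, by a factor of 5.25

File A: 64,000 × 3 × 1 = 192,000 bytes/s.
File B: 56,000 × 3 × 6 = 1,008,000 bytes/s.
File B is larger; ratio = 346,752,000 / 66,048,000 = 5.25.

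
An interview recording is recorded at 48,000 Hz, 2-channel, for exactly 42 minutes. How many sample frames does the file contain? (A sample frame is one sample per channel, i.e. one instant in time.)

exactly 42 minutes = 2,520 s.
48,000 samples/s × 2,520 s = 120,960,000 frames.

120,960,000 sample frames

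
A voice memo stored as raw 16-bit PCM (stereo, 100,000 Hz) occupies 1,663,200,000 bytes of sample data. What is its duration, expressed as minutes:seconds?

Byte rate = 100,000 × 2 × 2 = 400,000 bytes/s.
Duration = 1,663,200,000 / 400,000 = 4,158 s.
4,158 s = 69:18.

69:18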